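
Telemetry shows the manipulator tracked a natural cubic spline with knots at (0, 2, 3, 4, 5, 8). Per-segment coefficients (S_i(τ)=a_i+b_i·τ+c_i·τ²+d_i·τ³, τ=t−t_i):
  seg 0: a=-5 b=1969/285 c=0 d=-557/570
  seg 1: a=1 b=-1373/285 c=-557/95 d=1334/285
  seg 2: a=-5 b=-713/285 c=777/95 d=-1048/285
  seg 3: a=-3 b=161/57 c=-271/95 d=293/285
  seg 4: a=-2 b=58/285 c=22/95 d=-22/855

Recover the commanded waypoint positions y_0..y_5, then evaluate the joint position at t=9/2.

y_0 = S_0(0) = a_0 = -5
y_1 = S_1(0) = a_1 = 1
y_2 = S_2(0) = a_2 = -5
y_3 = S_3(0) = a_3 = -3
y_4 = S_4(0) = a_4 = -2
y_5 = S_4(3) = 0
t_q=9/2 is in segment 3 (τ=1/2); S_3(τ)=-1651/760

y_0=-5 y_1=1 y_2=-5 y_3=-3 y_4=-2 y_5=0
S(9/2) = -1651/760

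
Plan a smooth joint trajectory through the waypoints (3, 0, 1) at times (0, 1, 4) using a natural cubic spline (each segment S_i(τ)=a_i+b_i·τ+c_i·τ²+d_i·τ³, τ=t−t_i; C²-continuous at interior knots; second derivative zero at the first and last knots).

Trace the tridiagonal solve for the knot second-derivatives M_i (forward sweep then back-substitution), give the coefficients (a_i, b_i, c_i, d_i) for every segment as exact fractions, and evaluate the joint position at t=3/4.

Δ: Δ0=-3, Δ1=1/3
row 1: diag=8, rhs=20; c'=3/8, d'=5/2
back: M1=5/2
M: M0=0, M1=5/2, M2=0
seg 0: a=3, c=M0/2=0, d=(M1−M0)/(6·1)=5/12, b=Δ0−h0·(2M0+M1)/6=-41/12
seg 1: a=0, c=M1/2=5/4, d=(M2−M1)/(6·3)=-5/36, b=Δ1−h1·(2M1+M2)/6=-13/6
t_q=3/4 → seg 0, τ=3/4; S=3+-41/12·τ+0·τ²+5/12·τ³=157/256

  seg 0: a=3 b=-41/12 c=0 d=5/12
  seg 1: a=0 b=-13/6 c=5/4 d=-5/36
S(3/4) = 157/256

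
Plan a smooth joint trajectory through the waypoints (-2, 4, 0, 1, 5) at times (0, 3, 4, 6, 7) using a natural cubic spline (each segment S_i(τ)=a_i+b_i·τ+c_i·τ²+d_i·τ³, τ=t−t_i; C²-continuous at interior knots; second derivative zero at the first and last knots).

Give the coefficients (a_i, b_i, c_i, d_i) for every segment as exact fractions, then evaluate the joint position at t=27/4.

Δ: Δ0=2, Δ1=-4, Δ2=1/2, Δ3=4
row 1: diag=8, rhs=-36; c'=1/8, d'=-9/2
row 2: denom=6−1·1/8=47/8; d'=(27−1·-9/2)/(47/8)=252/47
row 3: denom=6−2·16/47=250/47; d'=(21−2·252/47)/(250/47)=483/250
back: M3=483/250
back: M2=252/47−16/47·483/250=588/125
back: M1=-9/2−1/8·588/125=-636/125
M: M0=0, M1=-636/125, M2=588/125, M3=483/250, M4=0
seg 0: a=-2, c=M0/2=0, d=(M1−M0)/(6·3)=-106/375, b=Δ0−h0·(2M0+M1)/6=568/125
seg 1: a=4, c=M1/2=-318/125, d=(M2−M1)/(6·1)=204/125, b=Δ1−h1·(2M1+M2)/6=-386/125
seg 2: a=0, c=M2/2=294/125, d=(M3−M2)/(6·2)=-231/1000, b=Δ2−h2·(2M2+M3)/6=-82/25
seg 3: a=1, c=M3/2=483/500, d=(M4−M3)/(6·1)=-161/500, b=Δ3−h3·(2M3+M4)/6=839/250
t_q=27/4 → seg 3, τ=3/4; S=1+839/250·τ+483/500·τ²+-161/500·τ³=25117/6400

  seg 0: a=-2 b=568/125 c=0 d=-106/375
  seg 1: a=4 b=-386/125 c=-318/125 d=204/125
  seg 2: a=0 b=-82/25 c=294/125 d=-231/1000
  seg 3: a=1 b=839/250 c=483/500 d=-161/500
S(27/4) = 25117/6400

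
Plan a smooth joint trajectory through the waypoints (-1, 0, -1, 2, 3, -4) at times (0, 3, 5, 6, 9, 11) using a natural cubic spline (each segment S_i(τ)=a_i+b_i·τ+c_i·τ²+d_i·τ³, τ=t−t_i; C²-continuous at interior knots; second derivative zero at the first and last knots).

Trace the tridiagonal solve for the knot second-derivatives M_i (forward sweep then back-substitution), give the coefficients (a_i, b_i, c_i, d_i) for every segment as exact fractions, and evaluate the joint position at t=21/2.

  seg 0: a=-1 b=103/102 c=0 d=-23/306
  seg 1: a=0 b=-52/51 c=-23/34 d=191/408
  seg 2: a=-1 b=193/102 c=145/68 d=-209/204
  seg 3: a=2 b=37/12 c=-16/17 d=5/612
  seg 4: a=3 b=-239/102 c=-59/68 d=59/408
S(21/2) = -2153/1088

Δ: Δ0=1/3, Δ1=-1/2, Δ2=3, Δ3=1/3, Δ4=-7/2
row 1: diag=10, rhs=-5; c'=1/5, d'=-1/2
row 2: denom=6−2·1/5=28/5; d'=(21−2·-1/2)/(28/5)=55/14
row 3: denom=8−1·5/28=219/28; d'=(-16−1·55/14)/(219/28)=-186/73
row 4: denom=10−3·28/73=646/73; d'=(-23−3·-186/73)/(646/73)=-59/34
back: M4=-59/34
back: M3=-186/73−28/73·-59/34=-32/17
back: M2=55/14−5/28·-32/17=145/34
back: M1=-1/2−1/5·145/34=-23/17
M: M0=0, M1=-23/17, M2=145/34, M3=-32/17, M4=-59/34, M5=0
seg 0: a=-1, c=M0/2=0, d=(M1−M0)/(6·3)=-23/306, b=Δ0−h0·(2M0+M1)/6=103/102
seg 1: a=0, c=M1/2=-23/34, d=(M2−M1)/(6·2)=191/408, b=Δ1−h1·(2M1+M2)/6=-52/51
seg 2: a=-1, c=M2/2=145/68, d=(M3−M2)/(6·1)=-209/204, b=Δ2−h2·(2M2+M3)/6=193/102
seg 3: a=2, c=M3/2=-16/17, d=(M4−M3)/(6·3)=5/612, b=Δ3−h3·(2M3+M4)/6=37/12
seg 4: a=3, c=M4/2=-59/68, d=(M5−M4)/(6·2)=59/408, b=Δ4−h4·(2M4+M5)/6=-239/102
t_q=21/2 → seg 4, τ=3/2; S=3+-239/102·τ+-59/68·τ²+59/408·τ³=-2153/1088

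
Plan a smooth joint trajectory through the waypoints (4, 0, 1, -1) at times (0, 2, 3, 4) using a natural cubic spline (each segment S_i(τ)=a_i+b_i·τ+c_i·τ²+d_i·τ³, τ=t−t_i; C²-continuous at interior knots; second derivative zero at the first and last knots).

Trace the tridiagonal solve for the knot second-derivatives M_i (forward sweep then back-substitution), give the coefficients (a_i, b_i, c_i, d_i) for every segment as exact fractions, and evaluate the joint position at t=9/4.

Δ: Δ0=-2, Δ1=1, Δ2=-2
row 1: diag=6, rhs=18; c'=1/6, d'=3
row 2: denom=4−1·1/6=23/6; d'=(-18−1·3)/(23/6)=-126/23
back: M2=-126/23
back: M1=3−1/6·-126/23=90/23
M: M0=0, M1=90/23, M2=-126/23, M3=0
seg 0: a=4, c=M0/2=0, d=(M1−M0)/(6·2)=15/46, b=Δ0−h0·(2M0+M1)/6=-76/23
seg 1: a=0, c=M1/2=45/23, d=(M2−M1)/(6·1)=-36/23, b=Δ1−h1·(2M1+M2)/6=14/23
seg 2: a=1, c=M2/2=-63/23, d=(M3−M2)/(6·1)=21/23, b=Δ2−h2·(2M2+M3)/6=-4/23
t_q=9/4 → seg 1, τ=1/4; S=0+14/23·τ+45/23·τ²+-36/23·τ³=1/4

  seg 0: a=4 b=-76/23 c=0 d=15/46
  seg 1: a=0 b=14/23 c=45/23 d=-36/23
  seg 2: a=1 b=-4/23 c=-63/23 d=21/23
S(9/4) = 1/4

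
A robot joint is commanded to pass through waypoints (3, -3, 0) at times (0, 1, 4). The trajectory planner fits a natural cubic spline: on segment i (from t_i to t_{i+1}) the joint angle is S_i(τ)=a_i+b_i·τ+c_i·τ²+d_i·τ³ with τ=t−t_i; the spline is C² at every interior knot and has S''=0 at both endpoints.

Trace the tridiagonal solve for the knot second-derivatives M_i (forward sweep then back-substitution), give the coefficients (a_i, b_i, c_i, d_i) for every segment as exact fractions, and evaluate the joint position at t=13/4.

  seg 0: a=3 b=-55/8 c=0 d=7/8
  seg 1: a=-3 b=-17/4 c=21/8 d=-7/24
S(13/4) = -1329/512

Δ: Δ0=-6, Δ1=1
row 1: diag=8, rhs=42; c'=3/8, d'=21/4
back: M1=21/4
M: M0=0, M1=21/4, M2=0
seg 0: a=3, c=M0/2=0, d=(M1−M0)/(6·1)=7/8, b=Δ0−h0·(2M0+M1)/6=-55/8
seg 1: a=-3, c=M1/2=21/8, d=(M2−M1)/(6·3)=-7/24, b=Δ1−h1·(2M1+M2)/6=-17/4
t_q=13/4 → seg 1, τ=9/4; S=-3+-17/4·τ+21/8·τ²+-7/24·τ³=-1329/512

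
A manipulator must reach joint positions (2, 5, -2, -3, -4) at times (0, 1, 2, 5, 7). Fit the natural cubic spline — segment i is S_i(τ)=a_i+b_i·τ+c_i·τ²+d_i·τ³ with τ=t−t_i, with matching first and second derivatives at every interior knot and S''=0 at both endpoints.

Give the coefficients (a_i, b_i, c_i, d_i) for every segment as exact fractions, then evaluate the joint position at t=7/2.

Δ: Δ0=3, Δ1=-7, Δ2=-1/3, Δ3=-1/2
row 1: diag=4, rhs=-60; c'=1/4, d'=-15
row 2: denom=8−1·1/4=31/4; d'=(40−1·-15)/(31/4)=220/31
row 3: denom=10−3·12/31=274/31; d'=(-1−3·220/31)/(274/31)=-691/274
back: M3=-691/274
back: M2=220/31−12/31·-691/274=1106/137
back: M1=-15−1/4·1106/137=-4663/274
M: M0=0, M1=-4663/274, M2=1106/137, M3=-691/274, M4=0
seg 0: a=2, c=M0/2=0, d=(M1−M0)/(6·1)=-4663/1644, b=Δ0−h0·(2M0+M1)/6=9595/1644
seg 1: a=5, c=M1/2=-4663/548, d=(M2−M1)/(6·1)=6875/1644, b=Δ1−h1·(2M1+M2)/6=-2197/822
seg 2: a=-2, c=M2/2=553/137, d=(M3−M2)/(6·3)=-2903/4932, b=Δ2−h2·(2M2+M3)/6=-11747/1644
seg 3: a=-3, c=M3/2=-691/548, d=(M4−M3)/(6·2)=691/3288, b=Δ3−h3·(2M3+M4)/6=971/822
t_q=7/2 → seg 2, τ=3/2; S=-2+-11747/1644·τ+553/137·τ²+-2903/4932·τ³=-24649/4384

  seg 0: a=2 b=9595/1644 c=0 d=-4663/1644
  seg 1: a=5 b=-2197/822 c=-4663/548 d=6875/1644
  seg 2: a=-2 b=-11747/1644 c=553/137 d=-2903/4932
  seg 3: a=-3 b=971/822 c=-691/548 d=691/3288
S(7/2) = -24649/4384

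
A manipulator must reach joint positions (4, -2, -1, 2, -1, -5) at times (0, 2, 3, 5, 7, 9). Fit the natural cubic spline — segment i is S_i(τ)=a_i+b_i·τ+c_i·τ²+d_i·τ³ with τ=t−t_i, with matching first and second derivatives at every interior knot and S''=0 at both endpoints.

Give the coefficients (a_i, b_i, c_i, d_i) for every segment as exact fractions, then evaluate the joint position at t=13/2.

Δ: Δ0=-3, Δ1=1, Δ2=3/2, Δ3=-3/2, Δ4=-2
row 1: diag=6, rhs=24; c'=1/6, d'=4
row 2: denom=6−1·1/6=35/6; d'=(3−1·4)/(35/6)=-6/35
row 3: denom=8−2·12/35=256/35; d'=(-18−2·-6/35)/(256/35)=-309/128
row 4: denom=8−2·35/128=477/64; d'=(-3−2·-309/128)/(477/64)=13/53
back: M4=13/53
back: M3=-309/128−35/128·13/53=-263/106
back: M2=-6/35−12/35·-263/106=36/53
back: M1=4−1/6·36/53=206/53
M: M0=0, M1=206/53, M2=36/53, M3=-263/106, M4=13/53, M5=0
seg 0: a=4, c=M0/2=0, d=(M1−M0)/(6·2)=103/318, b=Δ0−h0·(2M0+M1)/6=-683/159
seg 1: a=-2, c=M1/2=103/53, d=(M2−M1)/(6·1)=-85/159, b=Δ1−h1·(2M1+M2)/6=-65/159
seg 2: a=-1, c=M2/2=18/53, d=(M3−M2)/(6·2)=-335/1272, b=Δ2−h2·(2M2+M3)/6=298/159
seg 3: a=2, c=M3/2=-263/212, d=(M4−M3)/(6·2)=289/1272, b=Δ3−h3·(2M3+M4)/6=23/318
seg 4: a=-1, c=M4/2=13/106, d=(M5−M4)/(6·2)=-13/636, b=Δ4−h4·(2M4+M5)/6=-344/159
t_q=13/2 → seg 3, τ=3/2; S=2+23/318·τ+-263/212·τ²+289/1272·τ³=285/3392

  seg 0: a=4 b=-683/159 c=0 d=103/318
  seg 1: a=-2 b=-65/159 c=103/53 d=-85/159
  seg 2: a=-1 b=298/159 c=18/53 d=-335/1272
  seg 3: a=2 b=23/318 c=-263/212 d=289/1272
  seg 4: a=-1 b=-344/159 c=13/106 d=-13/636
S(13/2) = 285/3392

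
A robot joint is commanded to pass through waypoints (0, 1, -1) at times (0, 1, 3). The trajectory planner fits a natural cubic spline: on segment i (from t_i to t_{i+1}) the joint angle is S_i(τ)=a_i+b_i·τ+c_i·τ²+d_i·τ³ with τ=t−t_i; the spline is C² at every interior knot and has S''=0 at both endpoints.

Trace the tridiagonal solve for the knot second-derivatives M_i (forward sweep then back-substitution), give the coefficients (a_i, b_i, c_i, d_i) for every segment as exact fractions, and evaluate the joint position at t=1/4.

Δ: Δ0=1, Δ1=-1
row 1: diag=6, rhs=-12; c'=1/3, d'=-2
back: M1=-2
M: M0=0, M1=-2, M2=0
seg 0: a=0, c=M0/2=0, d=(M1−M0)/(6·1)=-1/3, b=Δ0−h0·(2M0+M1)/6=4/3
seg 1: a=1, c=M1/2=-1, d=(M2−M1)/(6·2)=1/6, b=Δ1−h1·(2M1+M2)/6=1/3
t_q=1/4 → seg 0, τ=1/4; S=0+4/3·τ+0·τ²+-1/3·τ³=21/64

  seg 0: a=0 b=4/3 c=0 d=-1/3
  seg 1: a=1 b=1/3 c=-1 d=1/6
S(1/4) = 21/64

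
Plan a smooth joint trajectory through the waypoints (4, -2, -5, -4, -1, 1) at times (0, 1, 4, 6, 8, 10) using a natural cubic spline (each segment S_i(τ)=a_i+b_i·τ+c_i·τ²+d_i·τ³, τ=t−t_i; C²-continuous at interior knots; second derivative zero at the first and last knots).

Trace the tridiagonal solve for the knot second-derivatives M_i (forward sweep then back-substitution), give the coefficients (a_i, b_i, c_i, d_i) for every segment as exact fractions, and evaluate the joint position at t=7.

Δ: Δ0=-6, Δ1=-1, Δ2=1/2, Δ3=3/2, Δ4=1
row 1: diag=8, rhs=30; c'=3/8, d'=15/4
row 2: denom=10−3·3/8=71/8; d'=(9−3·15/4)/(71/8)=-18/71
row 3: denom=8−2·16/71=536/71; d'=(6−2·-18/71)/(536/71)=231/268
row 4: denom=8−2·71/268=1001/134; d'=(-3−2·231/268)/(1001/134)=-633/1001
back: M4=-633/1001
back: M3=231/268−71/268·-633/1001=2061/2002
back: M2=-18/71−16/71·2061/2002=-486/1001
back: M1=15/4−3/8·-486/1001=3936/1001
M: M0=0, M1=3936/1001, M2=-486/1001, M3=2061/2002, M4=-633/1001, M5=0
seg 0: a=4, c=M0/2=0, d=(M1−M0)/(6·1)=656/1001, b=Δ0−h0·(2M0+M1)/6=-6662/1001
seg 1: a=-2, c=M1/2=1968/1001, d=(M2−M1)/(6·3)=-67/273, b=Δ1−h1·(2M1+M2)/6=-4694/1001
seg 2: a=-5, c=M2/2=-243/1001, d=(M3−M2)/(6·2)=1011/8008, b=Δ2−h2·(2M2+M3)/6=37/77
seg 3: a=-4, c=M3/2=2061/4004, d=(M4−M3)/(6·2)=-1109/8008, b=Δ3−h3·(2M3+M4)/6=293/286
seg 4: a=-1, c=M4/2=-633/2002, d=(M5−M4)/(6·2)=211/4004, b=Δ4−h4·(2M4+M5)/6=1423/1001
t_q=7 → seg 3, τ=1; S=-4+293/286·τ+2061/4004·τ²+-1109/8008·τ³=-20815/8008

  seg 0: a=4 b=-6662/1001 c=0 d=656/1001
  seg 1: a=-2 b=-4694/1001 c=1968/1001 d=-67/273
  seg 2: a=-5 b=37/77 c=-243/1001 d=1011/8008
  seg 3: a=-4 b=293/286 c=2061/4004 d=-1109/8008
  seg 4: a=-1 b=1423/1001 c=-633/2002 d=211/4004
S(7) = -20815/8008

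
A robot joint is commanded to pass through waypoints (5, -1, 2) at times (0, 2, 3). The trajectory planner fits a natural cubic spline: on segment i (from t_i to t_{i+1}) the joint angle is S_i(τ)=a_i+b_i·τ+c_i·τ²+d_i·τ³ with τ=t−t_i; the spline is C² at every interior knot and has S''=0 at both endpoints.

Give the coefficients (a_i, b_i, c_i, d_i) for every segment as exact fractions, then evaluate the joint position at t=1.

Δ: Δ0=-3, Δ1=3
row 1: diag=6, rhs=36; c'=1/6, d'=6
back: M1=6
M: M0=0, M1=6, M2=0
seg 0: a=5, c=M0/2=0, d=(M1−M0)/(6·2)=1/2, b=Δ0−h0·(2M0+M1)/6=-5
seg 1: a=-1, c=M1/2=3, d=(M2−M1)/(6·1)=-1, b=Δ1−h1·(2M1+M2)/6=1
t_q=1 → seg 0, τ=1; S=5+-5·τ+0·τ²+1/2·τ³=1/2

  seg 0: a=5 b=-5 c=0 d=1/2
  seg 1: a=-1 b=1 c=3 d=-1
S(1) = 1/2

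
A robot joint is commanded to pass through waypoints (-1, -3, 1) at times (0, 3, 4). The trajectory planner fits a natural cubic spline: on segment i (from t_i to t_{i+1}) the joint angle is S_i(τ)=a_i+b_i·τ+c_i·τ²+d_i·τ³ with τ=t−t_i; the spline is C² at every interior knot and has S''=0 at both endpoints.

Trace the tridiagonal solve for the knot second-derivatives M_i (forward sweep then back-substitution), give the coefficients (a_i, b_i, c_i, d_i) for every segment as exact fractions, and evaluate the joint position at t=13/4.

  seg 0: a=-1 b=-29/12 c=0 d=7/36
  seg 1: a=-3 b=17/6 c=7/4 d=-7/12
S(13/4) = -561/256

Δ: Δ0=-2/3, Δ1=4
row 1: diag=8, rhs=28; c'=1/8, d'=7/2
back: M1=7/2
M: M0=0, M1=7/2, M2=0
seg 0: a=-1, c=M0/2=0, d=(M1−M0)/(6·3)=7/36, b=Δ0−h0·(2M0+M1)/6=-29/12
seg 1: a=-3, c=M1/2=7/4, d=(M2−M1)/(6·1)=-7/12, b=Δ1−h1·(2M1+M2)/6=17/6
t_q=13/4 → seg 1, τ=1/4; S=-3+17/6·τ+7/4·τ²+-7/12·τ³=-561/256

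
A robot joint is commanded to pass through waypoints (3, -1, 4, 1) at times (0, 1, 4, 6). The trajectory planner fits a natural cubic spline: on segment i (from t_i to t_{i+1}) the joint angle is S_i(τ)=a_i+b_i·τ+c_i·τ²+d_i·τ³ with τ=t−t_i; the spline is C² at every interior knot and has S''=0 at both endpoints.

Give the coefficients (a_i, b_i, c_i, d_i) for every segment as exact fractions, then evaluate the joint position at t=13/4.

Δ: Δ0=-4, Δ1=5/3, Δ2=-3/2
row 1: diag=8, rhs=34; c'=3/8, d'=17/4
row 2: denom=10−3·3/8=71/8; d'=(-19−3·17/4)/(71/8)=-254/71
back: M2=-254/71
back: M1=17/4−3/8·-254/71=397/71
M: M0=0, M1=397/71, M2=-254/71, M3=0
seg 0: a=3, c=M0/2=0, d=(M1−M0)/(6·1)=397/426, b=Δ0−h0·(2M0+M1)/6=-2101/426
seg 1: a=-1, c=M1/2=397/142, d=(M2−M1)/(6·3)=-217/426, b=Δ1−h1·(2M1+M2)/6=-455/213
seg 2: a=4, c=M2/2=-127/71, d=(M3−M2)/(6·2)=127/426, b=Δ2−h2·(2M2+M3)/6=377/426
t_q=13/4 → seg 1, τ=9/4; S=-1+-455/213·τ+397/142·τ²+-217/426·τ³=23129/9088

  seg 0: a=3 b=-2101/426 c=0 d=397/426
  seg 1: a=-1 b=-455/213 c=397/142 d=-217/426
  seg 2: a=4 b=377/426 c=-127/71 d=127/426
S(13/4) = 23129/9088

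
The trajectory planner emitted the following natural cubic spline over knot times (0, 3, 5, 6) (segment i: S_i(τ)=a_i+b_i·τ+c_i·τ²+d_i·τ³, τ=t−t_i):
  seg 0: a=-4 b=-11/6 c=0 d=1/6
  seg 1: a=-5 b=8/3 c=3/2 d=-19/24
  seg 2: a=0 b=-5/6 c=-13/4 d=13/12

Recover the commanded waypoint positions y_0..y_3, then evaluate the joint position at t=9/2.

y_0=-4 y_1=-5 y_2=0 y_3=-3
S(9/2) = -19/64

y_0 = S_0(0) = a_0 = -4
y_1 = S_1(0) = a_1 = -5
y_2 = S_2(0) = a_2 = 0
y_3 = S_2(1) = -3
t_q=9/2 is in segment 1 (τ=3/2); S_1(τ)=-19/64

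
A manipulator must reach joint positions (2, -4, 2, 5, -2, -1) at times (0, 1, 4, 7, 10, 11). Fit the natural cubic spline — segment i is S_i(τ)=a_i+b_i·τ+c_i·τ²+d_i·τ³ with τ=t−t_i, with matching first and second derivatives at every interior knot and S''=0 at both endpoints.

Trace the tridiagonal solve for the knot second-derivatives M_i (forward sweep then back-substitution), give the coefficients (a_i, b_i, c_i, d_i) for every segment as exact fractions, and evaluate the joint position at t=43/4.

  seg 0: a=2 b=-2365/333 c=0 d=367/333
  seg 1: a=-4 b=-1264/333 c=367/111 d=-1373/2997
  seg 2: a=2 b=1223/333 c=-272/333 d=-2/81
  seg 3: a=5 b=-631/333 c=-346/333 d=892/2997
  seg 4: a=-2 b=-31/333 c=182/111 d=-182/333
S(43/4) = -4895/3552

Δ: Δ0=-6, Δ1=2, Δ2=1, Δ3=-7/3, Δ4=1
row 1: diag=8, rhs=48; c'=3/8, d'=6
row 2: denom=12−3·3/8=87/8; d'=(-6−3·6)/(87/8)=-64/29
row 3: denom=12−3·8/29=324/29; d'=(-20−3·-64/29)/(324/29)=-97/81
row 4: denom=8−3·29/108=259/36; d'=(20−3·-97/81)/(259/36)=364/111
back: M4=364/111
back: M3=-97/81−29/108·364/111=-692/333
back: M2=-64/29−8/29·-692/333=-544/333
back: M1=6−3/8·-544/333=734/111
M: M0=0, M1=734/111, M2=-544/333, M3=-692/333, M4=364/111, M5=0
seg 0: a=2, c=M0/2=0, d=(M1−M0)/(6·1)=367/333, b=Δ0−h0·(2M0+M1)/6=-2365/333
seg 1: a=-4, c=M1/2=367/111, d=(M2−M1)/(6·3)=-1373/2997, b=Δ1−h1·(2M1+M2)/6=-1264/333
seg 2: a=2, c=M2/2=-272/333, d=(M3−M2)/(6·3)=-2/81, b=Δ2−h2·(2M2+M3)/6=1223/333
seg 3: a=5, c=M3/2=-346/333, d=(M4−M3)/(6·3)=892/2997, b=Δ3−h3·(2M3+M4)/6=-631/333
seg 4: a=-2, c=M4/2=182/111, d=(M5−M4)/(6·1)=-182/333, b=Δ4−h4·(2M4+M5)/6=-31/333
t_q=43/4 → seg 4, τ=3/4; S=-2+-31/333·τ+182/111·τ²+-182/333·τ³=-4895/3552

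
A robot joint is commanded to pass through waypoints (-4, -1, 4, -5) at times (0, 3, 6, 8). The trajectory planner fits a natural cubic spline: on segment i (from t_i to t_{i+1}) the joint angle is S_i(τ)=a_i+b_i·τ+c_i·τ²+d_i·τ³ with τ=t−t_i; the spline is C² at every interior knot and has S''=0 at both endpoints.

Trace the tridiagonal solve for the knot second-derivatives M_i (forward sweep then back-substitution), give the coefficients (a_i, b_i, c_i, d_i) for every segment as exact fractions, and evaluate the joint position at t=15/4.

Δ: Δ0=1, Δ1=5/3, Δ2=-9/2
row 1: diag=12, rhs=4; c'=1/4, d'=1/3
row 2: denom=10−3·1/4=37/4; d'=(-37−3·1/3)/(37/4)=-152/37
back: M2=-152/37
back: M1=1/3−1/4·-152/37=151/111
M: M0=0, M1=151/111, M2=-152/37, M3=0
seg 0: a=-4, c=M0/2=0, d=(M1−M0)/(6·3)=151/1998, b=Δ0−h0·(2M0+M1)/6=71/222
seg 1: a=-1, c=M1/2=151/222, d=(M2−M1)/(6·3)=-607/1998, b=Δ1−h1·(2M1+M2)/6=262/111
seg 2: a=4, c=M2/2=-76/37, d=(M3−M2)/(6·2)=38/111, b=Δ2−h2·(2M2+M3)/6=-391/222
t_q=15/4 → seg 1, τ=3/4; S=-1+262/111·τ+151/222·τ²+-607/1998·τ³=4853/4736

  seg 0: a=-4 b=71/222 c=0 d=151/1998
  seg 1: a=-1 b=262/111 c=151/222 d=-607/1998
  seg 2: a=4 b=-391/222 c=-76/37 d=38/111
S(15/4) = 4853/4736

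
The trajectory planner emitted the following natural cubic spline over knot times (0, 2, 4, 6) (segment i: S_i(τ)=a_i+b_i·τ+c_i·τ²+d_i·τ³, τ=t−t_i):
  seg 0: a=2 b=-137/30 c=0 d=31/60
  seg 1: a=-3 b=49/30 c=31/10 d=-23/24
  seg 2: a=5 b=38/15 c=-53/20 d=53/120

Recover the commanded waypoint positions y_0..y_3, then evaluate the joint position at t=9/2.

y_0 = S_0(0) = a_0 = 2
y_1 = S_1(0) = a_1 = -3
y_2 = S_2(0) = a_2 = 5
y_3 = S_2(2) = 3
t_q=9/2 is in segment 2 (τ=1/2); S_2(τ)=1811/320

y_0=2 y_1=-3 y_2=5 y_3=3
S(9/2) = 1811/320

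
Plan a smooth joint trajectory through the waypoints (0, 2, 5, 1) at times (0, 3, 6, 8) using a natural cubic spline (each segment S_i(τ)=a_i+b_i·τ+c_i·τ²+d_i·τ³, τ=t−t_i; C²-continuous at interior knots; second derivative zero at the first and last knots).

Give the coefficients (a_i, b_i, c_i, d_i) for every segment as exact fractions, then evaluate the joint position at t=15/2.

Δ: Δ0=2/3, Δ1=1, Δ2=-2
row 1: diag=12, rhs=2; c'=1/4, d'=1/6
row 2: denom=10−3·1/4=37/4; d'=(-18−3·1/6)/(37/4)=-2
back: M2=-2
back: M1=1/6−1/4·-2=2/3
M: M0=0, M1=2/3, M2=-2, M3=0
seg 0: a=0, c=M0/2=0, d=(M1−M0)/(6·3)=1/27, b=Δ0−h0·(2M0+M1)/6=1/3
seg 1: a=2, c=M1/2=1/3, d=(M2−M1)/(6·3)=-4/27, b=Δ1−h1·(2M1+M2)/6=4/3
seg 2: a=5, c=M2/2=-1, d=(M3−M2)/(6·2)=1/6, b=Δ2−h2·(2M2+M3)/6=-2/3
t_q=15/2 → seg 2, τ=3/2; S=5+-2/3·τ+-1·τ²+1/6·τ³=37/16

  seg 0: a=0 b=1/3 c=0 d=1/27
  seg 1: a=2 b=4/3 c=1/3 d=-4/27
  seg 2: a=5 b=-2/3 c=-1 d=1/6
S(15/2) = 37/16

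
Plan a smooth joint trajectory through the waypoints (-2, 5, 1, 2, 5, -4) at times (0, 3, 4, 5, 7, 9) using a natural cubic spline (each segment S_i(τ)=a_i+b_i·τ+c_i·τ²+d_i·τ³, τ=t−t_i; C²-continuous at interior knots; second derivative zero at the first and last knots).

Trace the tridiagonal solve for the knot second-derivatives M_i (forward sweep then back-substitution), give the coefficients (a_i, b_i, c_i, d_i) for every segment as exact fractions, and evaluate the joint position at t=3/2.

Δ: Δ0=7/3, Δ1=-4, Δ2=1, Δ3=3/2, Δ4=-9/2
row 1: diag=8, rhs=-38; c'=1/8, d'=-19/4
row 2: denom=4−1·1/8=31/8; d'=(30−1·-19/4)/(31/8)=278/31
row 3: denom=6−1·8/31=178/31; d'=(3−1·278/31)/(178/31)=-185/178
row 4: denom=8−2·31/89=650/89; d'=(-36−2·-185/178)/(650/89)=-3019/650
back: M4=-3019/650
back: M3=-185/178−31/89·-3019/650=188/325
back: M2=278/31−8/31·188/325=2866/325
back: M1=-19/4−1/8·2866/325=-1902/325
M: M0=0, M1=-1902/325, M2=2866/325, M3=188/325, M4=-3019/650, M5=0
seg 0: a=-2, c=M0/2=0, d=(M1−M0)/(6·3)=-317/975, b=Δ0−h0·(2M0+M1)/6=5128/975
seg 1: a=5, c=M1/2=-951/325, d=(M2−M1)/(6·1)=2384/975, b=Δ1−h1·(2M1+M2)/6=-3431/975
seg 2: a=1, c=M2/2=1433/325, d=(M3−M2)/(6·1)=-103/75, b=Δ2−h2·(2M2+M3)/6=-397/195
seg 3: a=2, c=M3/2=94/325, d=(M4−M3)/(6·2)=-679/1560, b=Δ3−h3·(2M3+M4)/6=2596/975
seg 4: a=5, c=M4/2=-3019/1300, d=(M5−M4)/(6·2)=3019/7800, b=Δ4−h4·(2M4+M5)/6=-2737/1950
t_q=3/2 → seg 0, τ=3/2; S=-2+5128/975·τ+0·τ²+-317/975·τ³=12459/2600

  seg 0: a=-2 b=5128/975 c=0 d=-317/975
  seg 1: a=5 b=-3431/975 c=-951/325 d=2384/975
  seg 2: a=1 b=-397/195 c=1433/325 d=-103/75
  seg 3: a=2 b=2596/975 c=94/325 d=-679/1560
  seg 4: a=5 b=-2737/1950 c=-3019/1300 d=3019/7800
S(3/2) = 12459/2600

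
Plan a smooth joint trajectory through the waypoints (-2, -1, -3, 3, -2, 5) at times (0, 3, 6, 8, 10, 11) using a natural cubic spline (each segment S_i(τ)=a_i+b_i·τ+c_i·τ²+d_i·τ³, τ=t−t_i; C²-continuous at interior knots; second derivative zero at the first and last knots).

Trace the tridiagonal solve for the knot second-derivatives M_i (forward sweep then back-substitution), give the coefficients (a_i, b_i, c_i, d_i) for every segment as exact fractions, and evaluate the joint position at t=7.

  seg 0: a=-2 b=1292/1149 c=0 d=-101/1149
  seg 1: a=-1 b=-1435/1149 c=-303/383 d=1132/3447
  seg 2: a=-3 b=3299/1149 c=829/383 d=-2413/2298
  seg 3: a=3 b=-1231/1149 c=-1584/383 d=15725/9192
  seg 4: a=-2 b=6697/2298 c=9389/1532 d=-9389/4596
S(7) = 755/766

Δ: Δ0=1/3, Δ1=-2/3, Δ2=3, Δ3=-5/2, Δ4=7
row 1: diag=12, rhs=-6; c'=1/4, d'=-1/2
row 2: denom=10−3·1/4=37/4; d'=(22−3·-1/2)/(37/4)=94/37
row 3: denom=8−2·8/37=280/37; d'=(-33−2·94/37)/(280/37)=-1409/280
row 4: denom=6−2·37/140=383/70; d'=(57−2·-1409/280)/(383/70)=9389/766
back: M4=9389/766
back: M3=-1409/280−37/140·9389/766=-3168/383
back: M2=94/37−8/37·-3168/383=1658/383
back: M1=-1/2−1/4·1658/383=-606/383
M: M0=0, M1=-606/383, M2=1658/383, M3=-3168/383, M4=9389/766, M5=0
seg 0: a=-2, c=M0/2=0, d=(M1−M0)/(6·3)=-101/1149, b=Δ0−h0·(2M0+M1)/6=1292/1149
seg 1: a=-1, c=M1/2=-303/383, d=(M2−M1)/(6·3)=1132/3447, b=Δ1−h1·(2M1+M2)/6=-1435/1149
seg 2: a=-3, c=M2/2=829/383, d=(M3−M2)/(6·2)=-2413/2298, b=Δ2−h2·(2M2+M3)/6=3299/1149
seg 3: a=3, c=M3/2=-1584/383, d=(M4−M3)/(6·2)=15725/9192, b=Δ3−h3·(2M3+M4)/6=-1231/1149
seg 4: a=-2, c=M4/2=9389/1532, d=(M5−M4)/(6·1)=-9389/4596, b=Δ4−h4·(2M4+M5)/6=6697/2298
t_q=7 → seg 2, τ=1; S=-3+3299/1149·τ+829/383·τ²+-2413/2298·τ³=755/766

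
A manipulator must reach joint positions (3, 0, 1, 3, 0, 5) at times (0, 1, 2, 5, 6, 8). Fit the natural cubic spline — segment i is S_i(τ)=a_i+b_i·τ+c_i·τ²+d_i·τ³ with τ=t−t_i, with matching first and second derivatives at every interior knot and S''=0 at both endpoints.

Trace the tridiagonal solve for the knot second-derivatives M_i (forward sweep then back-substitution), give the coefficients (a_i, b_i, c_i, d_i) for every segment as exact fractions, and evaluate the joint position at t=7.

Δ: Δ0=-3, Δ1=1, Δ2=2/3, Δ3=-3, Δ4=5/2
row 1: diag=4, rhs=24; c'=1/4, d'=6
row 2: denom=8−1·1/4=31/4; d'=(-2−1·6)/(31/4)=-32/31
row 3: denom=8−3·12/31=212/31; d'=(-22−3·-32/31)/(212/31)=-293/106
row 4: denom=6−1·31/212=1241/212; d'=(33−1·-293/106)/(1241/212)=446/73
back: M4=446/73
back: M3=-293/106−31/212·446/73=-267/73
back: M2=-32/31−12/31·-267/73=28/73
back: M1=6−1/4·28/73=431/73
M: M0=0, M1=431/73, M2=28/73, M3=-267/73, M4=446/73, M5=0
seg 0: a=3, c=M0/2=0, d=(M1−M0)/(6·1)=431/438, b=Δ0−h0·(2M0+M1)/6=-1745/438
seg 1: a=0, c=M1/2=431/146, d=(M2−M1)/(6·1)=-403/438, b=Δ1−h1·(2M1+M2)/6=-226/219
seg 2: a=1, c=M2/2=14/73, d=(M3−M2)/(6·3)=-295/1314, b=Δ2−h2·(2M2+M3)/6=925/438
seg 3: a=3, c=M3/2=-267/146, d=(M4−M3)/(6·1)=713/438, b=Δ3−h3·(2M3+M4)/6=-613/219
seg 4: a=0, c=M4/2=223/73, d=(M5−M4)/(6·2)=-223/438, b=Δ4−h4·(2M4+M5)/6=-689/438
t_q=7 → seg 4, τ=1; S=0+-689/438·τ+223/73·τ²+-223/438·τ³=71/73

  seg 0: a=3 b=-1745/438 c=0 d=431/438
  seg 1: a=0 b=-226/219 c=431/146 d=-403/438
  seg 2: a=1 b=925/438 c=14/73 d=-295/1314
  seg 3: a=3 b=-613/219 c=-267/146 d=713/438
  seg 4: a=0 b=-689/438 c=223/73 d=-223/438
S(7) = 71/73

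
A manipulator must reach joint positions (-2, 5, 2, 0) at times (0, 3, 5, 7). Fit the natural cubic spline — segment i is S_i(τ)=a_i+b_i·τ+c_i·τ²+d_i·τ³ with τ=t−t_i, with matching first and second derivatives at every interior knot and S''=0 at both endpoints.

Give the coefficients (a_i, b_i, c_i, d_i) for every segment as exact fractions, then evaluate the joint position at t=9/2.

Δ: Δ0=7/3, Δ1=-3/2, Δ2=-1
row 1: diag=10, rhs=-23; c'=1/5, d'=-23/10
row 2: denom=8−2·1/5=38/5; d'=(3−2·-23/10)/(38/5)=1
back: M2=1
back: M1=-23/10−1/5·1=-5/2
M: M0=0, M1=-5/2, M2=1, M3=0
seg 0: a=-2, c=M0/2=0, d=(M1−M0)/(6·3)=-5/36, b=Δ0−h0·(2M0+M1)/6=43/12
seg 1: a=5, c=M1/2=-5/4, d=(M2−M1)/(6·2)=7/24, b=Δ1−h1·(2M1+M2)/6=-1/6
seg 2: a=2, c=M2/2=1/2, d=(M3−M2)/(6·2)=-1/12, b=Δ2−h2·(2M2+M3)/6=-5/3
t_q=9/2 → seg 1, τ=3/2; S=5+-1/6·τ+-5/4·τ²+7/24·τ³=187/64

  seg 0: a=-2 b=43/12 c=0 d=-5/36
  seg 1: a=5 b=-1/6 c=-5/4 d=7/24
  seg 2: a=2 b=-5/3 c=1/2 d=-1/12
S(9/2) = 187/64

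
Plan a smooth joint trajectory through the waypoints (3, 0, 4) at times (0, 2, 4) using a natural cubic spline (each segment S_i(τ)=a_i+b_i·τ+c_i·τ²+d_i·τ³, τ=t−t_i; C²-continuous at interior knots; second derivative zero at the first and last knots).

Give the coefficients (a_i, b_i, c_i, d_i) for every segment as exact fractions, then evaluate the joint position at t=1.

  seg 0: a=3 b=-19/8 c=0 d=7/32
  seg 1: a=0 b=1/4 c=21/16 d=-7/32
S(1) = 27/32

Δ: Δ0=-3/2, Δ1=2
row 1: diag=8, rhs=21; c'=1/4, d'=21/8
back: M1=21/8
M: M0=0, M1=21/8, M2=0
seg 0: a=3, c=M0/2=0, d=(M1−M0)/(6·2)=7/32, b=Δ0−h0·(2M0+M1)/6=-19/8
seg 1: a=0, c=M1/2=21/16, d=(M2−M1)/(6·2)=-7/32, b=Δ1−h1·(2M1+M2)/6=1/4
t_q=1 → seg 0, τ=1; S=3+-19/8·τ+0·τ²+7/32·τ³=27/32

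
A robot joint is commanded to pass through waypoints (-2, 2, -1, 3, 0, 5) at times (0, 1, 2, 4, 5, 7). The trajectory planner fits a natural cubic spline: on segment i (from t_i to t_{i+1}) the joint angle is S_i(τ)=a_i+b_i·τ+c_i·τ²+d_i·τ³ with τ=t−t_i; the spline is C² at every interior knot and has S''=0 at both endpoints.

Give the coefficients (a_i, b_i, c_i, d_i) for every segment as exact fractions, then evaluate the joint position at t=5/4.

  seg 0: a=-2 b=4384/709 c=0 d=-1548/709
  seg 1: a=2 b=-260/709 c=-4644/709 d=2777/709
  seg 2: a=-1 b=-1217/709 c=3687/709 d=-4739/2836
  seg 3: a=3 b=-686/709 c=-6843/1418 d=3961/1418
  seg 4: a=0 b=-3175/1418 c=2520/709 d=-420/709
S(5/4) = 70793/45376

Δ: Δ0=4, Δ1=-3, Δ2=2, Δ3=-3, Δ4=5/2
row 1: diag=4, rhs=-42; c'=1/4, d'=-21/2
row 2: denom=6−1·1/4=23/4; d'=(30−1·-21/2)/(23/4)=162/23
row 3: denom=6−2·8/23=122/23; d'=(-30−2·162/23)/(122/23)=-507/61
row 4: denom=6−1·23/122=709/122; d'=(33−1·-507/61)/(709/122)=5040/709
back: M4=5040/709
back: M3=-507/61−23/122·5040/709=-6843/709
back: M2=162/23−8/23·-6843/709=7374/709
back: M1=-21/2−1/4·7374/709=-9288/709
M: M0=0, M1=-9288/709, M2=7374/709, M3=-6843/709, M4=5040/709, M5=0
seg 0: a=-2, c=M0/2=0, d=(M1−M0)/(6·1)=-1548/709, b=Δ0−h0·(2M0+M1)/6=4384/709
seg 1: a=2, c=M1/2=-4644/709, d=(M2−M1)/(6·1)=2777/709, b=Δ1−h1·(2M1+M2)/6=-260/709
seg 2: a=-1, c=M2/2=3687/709, d=(M3−M2)/(6·2)=-4739/2836, b=Δ2−h2·(2M2+M3)/6=-1217/709
seg 3: a=3, c=M3/2=-6843/1418, d=(M4−M3)/(6·1)=3961/1418, b=Δ3−h3·(2M3+M4)/6=-686/709
seg 4: a=0, c=M4/2=2520/709, d=(M5−M4)/(6·2)=-420/709, b=Δ4−h4·(2M4+M5)/6=-3175/1418
t_q=5/4 → seg 1, τ=1/4; S=2+-260/709·τ+-4644/709·τ²+2777/709·τ³=70793/45376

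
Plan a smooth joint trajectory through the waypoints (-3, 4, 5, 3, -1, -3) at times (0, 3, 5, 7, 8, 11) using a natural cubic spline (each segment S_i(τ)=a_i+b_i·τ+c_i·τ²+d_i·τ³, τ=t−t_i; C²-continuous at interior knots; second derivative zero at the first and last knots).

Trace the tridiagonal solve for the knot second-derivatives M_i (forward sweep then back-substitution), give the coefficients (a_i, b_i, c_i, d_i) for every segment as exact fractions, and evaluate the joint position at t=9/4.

Δ: Δ0=7/3, Δ1=1/2, Δ2=-1, Δ3=-4, Δ4=-2/3
row 1: diag=10, rhs=-11; c'=1/5, d'=-11/10
row 2: denom=8−2·1/5=38/5; d'=(-9−2·-11/10)/(38/5)=-17/19
row 3: denom=6−2·5/19=104/19; d'=(-18−2·-17/19)/(104/19)=-77/26
row 4: denom=8−1·19/104=813/104; d'=(20−1·-77/26)/(813/104)=796/271
back: M4=796/271
back: M3=-77/26−19/104·796/271=-948/271
back: M2=-17/19−5/19·-948/271=7/271
back: M1=-11/10−1/5·7/271=-599/542
M: M0=0, M1=-599/542, M2=7/271, M3=-948/271, M4=796/271, M5=0
seg 0: a=-3, c=M0/2=0, d=(M1−M0)/(6·3)=-599/9756, b=Δ0−h0·(2M0+M1)/6=9385/3252
seg 1: a=4, c=M1/2=-599/1084, d=(M2−M1)/(6·2)=613/6504, b=Δ1−h1·(2M1+M2)/6=1997/1626
seg 2: a=5, c=M2/2=7/542, d=(M3−M2)/(6·2)=-955/3252, b=Δ2−h2·(2M2+M3)/6=121/813
seg 3: a=3, c=M3/2=-474/271, d=(M4−M3)/(6·1)=872/813, b=Δ3−h3·(2M3+M4)/6=-2702/813
seg 4: a=-1, c=M4/2=398/271, d=(M5−M4)/(6·3)=-398/2439, b=Δ4−h4·(2M4+M5)/6=-2930/813
t_q=9/4 → seg 0, τ=9/4; S=-3+9385/3252·τ+0·τ²+-599/9756·τ³=193833/69376

  seg 0: a=-3 b=9385/3252 c=0 d=-599/9756
  seg 1: a=4 b=1997/1626 c=-599/1084 d=613/6504
  seg 2: a=5 b=121/813 c=7/542 d=-955/3252
  seg 3: a=3 b=-2702/813 c=-474/271 d=872/813
  seg 4: a=-1 b=-2930/813 c=398/271 d=-398/2439
S(9/4) = 193833/69376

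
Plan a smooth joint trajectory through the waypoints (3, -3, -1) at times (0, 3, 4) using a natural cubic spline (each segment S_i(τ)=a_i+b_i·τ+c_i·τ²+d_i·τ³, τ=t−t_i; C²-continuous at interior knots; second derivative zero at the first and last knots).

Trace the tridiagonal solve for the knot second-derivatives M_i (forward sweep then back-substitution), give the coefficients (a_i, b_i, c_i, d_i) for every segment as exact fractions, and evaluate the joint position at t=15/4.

Δ: Δ0=-2, Δ1=2
row 1: diag=8, rhs=24; c'=1/8, d'=3
back: M1=3
M: M0=0, M1=3, M2=0
seg 0: a=3, c=M0/2=0, d=(M1−M0)/(6·3)=1/6, b=Δ0−h0·(2M0+M1)/6=-7/2
seg 1: a=-3, c=M1/2=3/2, d=(M2−M1)/(6·1)=-1/2, b=Δ1−h1·(2M1+M2)/6=1
t_q=15/4 → seg 1, τ=3/4; S=-3+1·τ+3/2·τ²+-1/2·τ³=-207/128

  seg 0: a=3 b=-7/2 c=0 d=1/6
  seg 1: a=-3 b=1 c=3/2 d=-1/2
S(15/4) = -207/128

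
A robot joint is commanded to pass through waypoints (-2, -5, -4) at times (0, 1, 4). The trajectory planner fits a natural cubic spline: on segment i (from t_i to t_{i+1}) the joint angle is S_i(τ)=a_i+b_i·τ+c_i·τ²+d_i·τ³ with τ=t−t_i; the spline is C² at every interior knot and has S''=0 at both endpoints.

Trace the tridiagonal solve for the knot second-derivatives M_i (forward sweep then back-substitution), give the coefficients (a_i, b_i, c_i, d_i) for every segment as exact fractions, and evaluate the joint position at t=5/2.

  seg 0: a=-2 b=-41/12 c=0 d=5/12
  seg 1: a=-5 b=-13/6 c=5/4 d=-5/36
S(5/2) = -189/32

Δ: Δ0=-3, Δ1=1/3
row 1: diag=8, rhs=20; c'=3/8, d'=5/2
back: M1=5/2
M: M0=0, M1=5/2, M2=0
seg 0: a=-2, c=M0/2=0, d=(M1−M0)/(6·1)=5/12, b=Δ0−h0·(2M0+M1)/6=-41/12
seg 1: a=-5, c=M1/2=5/4, d=(M2−M1)/(6·3)=-5/36, b=Δ1−h1·(2M1+M2)/6=-13/6
t_q=5/2 → seg 1, τ=3/2; S=-5+-13/6·τ+5/4·τ²+-5/36·τ³=-189/32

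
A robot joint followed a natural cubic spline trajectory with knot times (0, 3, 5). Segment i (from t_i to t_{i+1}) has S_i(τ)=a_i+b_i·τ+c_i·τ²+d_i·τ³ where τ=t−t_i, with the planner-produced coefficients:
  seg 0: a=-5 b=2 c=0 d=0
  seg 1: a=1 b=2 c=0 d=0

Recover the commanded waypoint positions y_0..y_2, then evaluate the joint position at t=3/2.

y_0=-5 y_1=1 y_2=5
S(3/2) = -2

y_0 = S_0(0) = a_0 = -5
y_1 = S_1(0) = a_1 = 1
y_2 = S_1(2) = 5
t_q=3/2 is in segment 0 (τ=3/2); S_0(τ)=-2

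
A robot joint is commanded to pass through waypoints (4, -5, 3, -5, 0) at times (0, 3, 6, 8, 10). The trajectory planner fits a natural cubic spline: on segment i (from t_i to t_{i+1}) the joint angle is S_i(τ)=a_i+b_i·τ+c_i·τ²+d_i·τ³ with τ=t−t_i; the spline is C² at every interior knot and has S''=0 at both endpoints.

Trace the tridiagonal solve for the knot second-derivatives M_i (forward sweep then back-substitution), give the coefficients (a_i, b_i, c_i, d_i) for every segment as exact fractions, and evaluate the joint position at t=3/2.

  seg 0: a=4 b=-4409/840 c=0 d=1889/7560
  seg 1: a=-5 b=629/420 c=1889/840 d=-937/1512
  seg 2: a=3 b=-209/120 c=-233/70 d=739/672
  seg 3: a=-5 b=-781/420 c=1831/560 d=-1831/3360
S(3/2) = -6787/2240

Δ: Δ0=-3, Δ1=8/3, Δ2=-4, Δ3=5/2
row 1: diag=12, rhs=34; c'=1/4, d'=17/6
row 2: denom=10−3·1/4=37/4; d'=(-40−3·17/6)/(37/4)=-194/37
row 3: denom=8−2·8/37=280/37; d'=(39−2·-194/37)/(280/37)=1831/280
back: M3=1831/280
back: M2=-194/37−8/37·1831/280=-233/35
back: M1=17/6−1/4·-233/35=1889/420
M: M0=0, M1=1889/420, M2=-233/35, M3=1831/280, M4=0
seg 0: a=4, c=M0/2=0, d=(M1−M0)/(6·3)=1889/7560, b=Δ0−h0·(2M0+M1)/6=-4409/840
seg 1: a=-5, c=M1/2=1889/840, d=(M2−M1)/(6·3)=-937/1512, b=Δ1−h1·(2M1+M2)/6=629/420
seg 2: a=3, c=M2/2=-233/70, d=(M3−M2)/(6·2)=739/672, b=Δ2−h2·(2M2+M3)/6=-209/120
seg 3: a=-5, c=M3/2=1831/560, d=(M4−M3)/(6·2)=-1831/3360, b=Δ3−h3·(2M3+M4)/6=-781/420
t_q=3/2 → seg 0, τ=3/2; S=4+-4409/840·τ+0·τ²+1889/7560·τ³=-6787/2240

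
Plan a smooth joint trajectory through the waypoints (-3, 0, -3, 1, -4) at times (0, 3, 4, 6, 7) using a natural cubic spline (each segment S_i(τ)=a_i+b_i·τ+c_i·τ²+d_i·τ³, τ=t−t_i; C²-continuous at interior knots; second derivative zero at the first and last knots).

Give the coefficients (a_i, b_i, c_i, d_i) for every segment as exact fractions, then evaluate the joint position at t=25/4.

Δ: Δ0=1, Δ1=-3, Δ2=2, Δ3=-5
row 1: diag=8, rhs=-24; c'=1/8, d'=-3
row 2: denom=6−1·1/8=47/8; d'=(30−1·-3)/(47/8)=264/47
row 3: denom=6−2·16/47=250/47; d'=(-42−2·264/47)/(250/47)=-1251/125
back: M3=-1251/125
back: M2=264/47−16/47·-1251/125=1128/125
back: M1=-3−1/8·1128/125=-516/125
M: M0=0, M1=-516/125, M2=1128/125, M3=-1251/125, M4=0
seg 0: a=-3, c=M0/2=0, d=(M1−M0)/(6·3)=-86/375, b=Δ0−h0·(2M0+M1)/6=383/125
seg 1: a=0, c=M1/2=-258/125, d=(M2−M1)/(6·1)=274/125, b=Δ1−h1·(2M1+M2)/6=-391/125
seg 2: a=-3, c=M2/2=564/125, d=(M3−M2)/(6·2)=-793/500, b=Δ2−h2·(2M2+M3)/6=-17/25
seg 3: a=1, c=M3/2=-1251/250, d=(M4−M3)/(6·1)=417/250, b=Δ3−h3·(2M3+M4)/6=-208/125
t_q=25/4 → seg 3, τ=1/4; S=1+-208/125·τ+-1251/250·τ²+417/250·τ³=4757/16000

  seg 0: a=-3 b=383/125 c=0 d=-86/375
  seg 1: a=0 b=-391/125 c=-258/125 d=274/125
  seg 2: a=-3 b=-17/25 c=564/125 d=-793/500
  seg 3: a=1 b=-208/125 c=-1251/250 d=417/250
S(25/4) = 4757/16000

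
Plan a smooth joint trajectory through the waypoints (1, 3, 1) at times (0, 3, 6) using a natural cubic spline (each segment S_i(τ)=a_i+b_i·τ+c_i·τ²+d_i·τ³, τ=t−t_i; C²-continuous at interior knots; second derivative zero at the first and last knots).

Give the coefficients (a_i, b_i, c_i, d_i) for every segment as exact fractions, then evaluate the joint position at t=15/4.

Δ: Δ0=2/3, Δ1=-2/3
row 1: diag=12, rhs=-8; c'=1/4, d'=-2/3
back: M1=-2/3
M: M0=0, M1=-2/3, M2=0
seg 0: a=1, c=M0/2=0, d=(M1−M0)/(6·3)=-1/27, b=Δ0−h0·(2M0+M1)/6=1
seg 1: a=3, c=M1/2=-1/3, d=(M2−M1)/(6·3)=1/27, b=Δ1−h1·(2M1+M2)/6=0
t_q=15/4 → seg 1, τ=3/4; S=3+0·τ+-1/3·τ²+1/27·τ³=181/64

  seg 0: a=1 b=1 c=0 d=-1/27
  seg 1: a=3 b=0 c=-1/3 d=1/27
S(15/4) = 181/64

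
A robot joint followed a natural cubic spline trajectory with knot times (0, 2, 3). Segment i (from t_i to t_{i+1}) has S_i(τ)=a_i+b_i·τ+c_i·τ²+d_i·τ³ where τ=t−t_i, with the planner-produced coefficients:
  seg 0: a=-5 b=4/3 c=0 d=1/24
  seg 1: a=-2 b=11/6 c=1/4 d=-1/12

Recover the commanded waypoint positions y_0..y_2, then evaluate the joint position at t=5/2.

y_0 = S_0(0) = a_0 = -5
y_1 = S_1(0) = a_1 = -2
y_2 = S_1(1) = 0
t_q=5/2 is in segment 1 (τ=1/2); S_1(τ)=-33/32

y_0=-5 y_1=-2 y_2=0
S(5/2) = -33/32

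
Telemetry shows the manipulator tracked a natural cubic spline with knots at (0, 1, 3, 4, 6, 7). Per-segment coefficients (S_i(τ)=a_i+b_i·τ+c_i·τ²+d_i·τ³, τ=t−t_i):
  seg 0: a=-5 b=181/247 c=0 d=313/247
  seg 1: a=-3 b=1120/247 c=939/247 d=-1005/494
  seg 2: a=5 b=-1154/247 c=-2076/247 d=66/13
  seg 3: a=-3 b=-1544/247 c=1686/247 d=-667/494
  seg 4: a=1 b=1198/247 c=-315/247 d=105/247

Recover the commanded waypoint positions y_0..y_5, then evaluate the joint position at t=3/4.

y_0=-5 y_1=-3 y_2=5 y_3=-3 y_4=1 y_5=5
S(3/4) = -61901/15808

y_0 = S_0(0) = a_0 = -5
y_1 = S_1(0) = a_1 = -3
y_2 = S_2(0) = a_2 = 5
y_3 = S_3(0) = a_3 = -3
y_4 = S_4(0) = a_4 = 1
y_5 = S_4(1) = 5
t_q=3/4 is in segment 0 (τ=3/4); S_0(τ)=-61901/15808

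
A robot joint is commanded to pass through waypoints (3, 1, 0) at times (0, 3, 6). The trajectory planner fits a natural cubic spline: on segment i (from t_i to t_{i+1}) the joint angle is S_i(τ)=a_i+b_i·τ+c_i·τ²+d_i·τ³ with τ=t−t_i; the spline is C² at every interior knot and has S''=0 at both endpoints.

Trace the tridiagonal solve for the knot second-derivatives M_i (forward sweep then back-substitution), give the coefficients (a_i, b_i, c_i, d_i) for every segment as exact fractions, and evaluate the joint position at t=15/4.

  seg 0: a=3 b=-3/4 c=0 d=1/108
  seg 1: a=1 b=-1/2 c=1/12 d=-1/108
S(15/4) = 171/256

Δ: Δ0=-2/3, Δ1=-1/3
row 1: diag=12, rhs=2; c'=1/4, d'=1/6
back: M1=1/6
M: M0=0, M1=1/6, M2=0
seg 0: a=3, c=M0/2=0, d=(M1−M0)/(6·3)=1/108, b=Δ0−h0·(2M0+M1)/6=-3/4
seg 1: a=1, c=M1/2=1/12, d=(M2−M1)/(6·3)=-1/108, b=Δ1−h1·(2M1+M2)/6=-1/2
t_q=15/4 → seg 1, τ=3/4; S=1+-1/2·τ+1/12·τ²+-1/108·τ³=171/256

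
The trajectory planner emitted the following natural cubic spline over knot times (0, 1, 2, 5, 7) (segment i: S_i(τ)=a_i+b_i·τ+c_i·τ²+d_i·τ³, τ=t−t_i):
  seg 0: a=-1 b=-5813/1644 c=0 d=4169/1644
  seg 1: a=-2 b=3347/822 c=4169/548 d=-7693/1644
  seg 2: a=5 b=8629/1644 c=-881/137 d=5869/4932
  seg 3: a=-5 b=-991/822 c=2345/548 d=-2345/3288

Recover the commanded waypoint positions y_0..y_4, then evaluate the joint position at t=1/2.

y_0=-1 y_1=-2 y_2=5 y_3=-5 y_4=4
S(1/2) = -10745/4384

y_0 = S_0(0) = a_0 = -1
y_1 = S_1(0) = a_1 = -2
y_2 = S_2(0) = a_2 = 5
y_3 = S_3(0) = a_3 = -5
y_4 = S_3(2) = 4
t_q=1/2 is in segment 0 (τ=1/2); S_0(τ)=-10745/4384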